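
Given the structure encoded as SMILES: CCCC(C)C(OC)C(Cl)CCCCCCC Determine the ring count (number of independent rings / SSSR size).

0

In SMILES, each pair of matching ring-closure digits denotes one ring-closing bond; the number of such bonds equals the number of independent rings.
Ring-closure bonds here: 0.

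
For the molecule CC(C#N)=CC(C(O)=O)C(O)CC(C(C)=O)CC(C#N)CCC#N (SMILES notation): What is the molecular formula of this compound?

C17H21N3O4

Walk through each heavy atom and fill implicit hydrogens from standard valence (C 4, N 3, O 2, S 2, halogen 1):
  atom 1: C, bond orders sum to 1 (valence 4) → 3 H
  atom 2: C, bond orders sum to 4 (valence 4) → 0 H
  atom 3: C, bond orders sum to 4 (valence 4) → 0 H
  atom 4: N, bond orders sum to 3 (valence 3) → 0 H
  atom 5: C, bond orders sum to 3 (valence 4) → 1 H
  atom 6: C, bond orders sum to 3 (valence 4) → 1 H
  atom 7: C, bond orders sum to 4 (valence 4) → 0 H
  atom 8: O, bond orders sum to 1 (valence 2) → 1 H
  atom 9: O, bond orders sum to 2 (valence 2) → 0 H
  atom 10: C, bond orders sum to 3 (valence 4) → 1 H
  atom 11: O, bond orders sum to 1 (valence 2) → 1 H
  atom 12: C, bond orders sum to 2 (valence 4) → 2 H
  atom 13: C, bond orders sum to 3 (valence 4) → 1 H
  atom 14: C, bond orders sum to 4 (valence 4) → 0 H
  atom 15: C, bond orders sum to 1 (valence 4) → 3 H
  atom 16: O, bond orders sum to 2 (valence 2) → 0 H
  atom 17: C, bond orders sum to 2 (valence 4) → 2 H
  atom 18: C, bond orders sum to 3 (valence 4) → 1 H
  atom 19: C, bond orders sum to 4 (valence 4) → 0 H
  atom 20: N, bond orders sum to 3 (valence 3) → 0 H
  atom 21: C, bond orders sum to 2 (valence 4) → 2 H
  atom 22: C, bond orders sum to 2 (valence 4) → 2 H
  atom 23: C, bond orders sum to 4 (valence 4) → 0 H
  atom 24: N, bond orders sum to 3 (valence 3) → 0 H
Totals → C:17, H:21, N:3, O:4.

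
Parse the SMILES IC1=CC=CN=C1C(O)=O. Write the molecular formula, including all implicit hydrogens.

C6H4INO2

Walk through each heavy atom and fill implicit hydrogens from standard valence (C 4, N 3, O 2, S 2, halogen 1):
  atom 1: I (halogen, monovalent) → 0 H
  atom 2: C, bond orders sum to 4 (valence 4) → 0 H
  atom 3: C, bond orders sum to 3 (valence 4) → 1 H
  atom 4: C, bond orders sum to 3 (valence 4) → 1 H
  atom 5: C, bond orders sum to 3 (valence 4) → 1 H
  atom 6: N, bond orders sum to 3 (valence 3) → 0 H
  atom 7: C, bond orders sum to 4 (valence 4) → 0 H
  atom 8: C, bond orders sum to 4 (valence 4) → 0 H
  atom 9: O, bond orders sum to 1 (valence 2) → 1 H
  atom 10: O, bond orders sum to 2 (valence 2) → 0 H
Totals → C:6, H:4, I:1, N:1, O:2.
In Hill order: C6H4INO2.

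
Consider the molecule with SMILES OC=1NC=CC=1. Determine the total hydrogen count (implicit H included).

5

Walk through each heavy atom and fill implicit hydrogens from standard valence (C 4, N 3, O 2, S 2, halogen 1):
  atom 1: O, bond orders sum to 1 (valence 2) → 1 H
  atom 2: C, bond orders sum to 4 (valence 4) → 0 H
  atom 3: N, bond orders sum to 2 (valence 3) → 1 H
  atom 4: C, bond orders sum to 3 (valence 4) → 1 H
  atom 5: C, bond orders sum to 3 (valence 4) → 1 H
  atom 6: C, bond orders sum to 3 (valence 4) → 1 H
Total hydrogens: 5.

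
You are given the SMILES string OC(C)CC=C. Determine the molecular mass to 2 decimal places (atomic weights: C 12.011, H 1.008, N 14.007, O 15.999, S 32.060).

First, the molecular formula is C5H10O (counting implicit H from valence).
  C: 5 × 12.011 = 60.055
  H: 10 × 1.008 = 10.080
  O: 1 × 15.999 = 15.999
Sum: 5×12.011 + 10×1.008 + 1×15.999 = 86.134 → 86.13 g/mol.

86.13 g/mol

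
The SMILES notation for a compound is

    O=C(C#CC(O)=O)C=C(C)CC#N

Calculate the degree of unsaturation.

7

Molecular formula: C9H7NO3.
DoU = (2C + 2 + N − H − X) / 2, where X is the halogen count and O/S are ignored.
    = (2·9 + 2 + 1 − 7 − 0) / 2 = 14 / 2 = 7.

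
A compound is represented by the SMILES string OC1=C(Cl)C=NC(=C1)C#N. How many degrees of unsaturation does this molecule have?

6

Molecular formula: C6H3ClN2O.
DoU = (2C + 2 + N − H − X) / 2, where X is the halogen count and O/S are ignored.
    = (2·6 + 2 + 2 − 3 − 1) / 2 = 12 / 2 = 6.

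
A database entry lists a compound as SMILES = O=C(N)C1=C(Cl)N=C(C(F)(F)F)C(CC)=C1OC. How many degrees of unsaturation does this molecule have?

5

Degree of unsaturation = (number of rings) + (number of π bonds).
Ring closures in the SMILES: 1.
π bonds: 4 double bonds (each 1 DoU) → 4 DoU from unsaturation.
Total DoU = 1 + 4 = 5.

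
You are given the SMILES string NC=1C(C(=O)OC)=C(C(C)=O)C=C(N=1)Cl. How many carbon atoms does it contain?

9

Count every carbon token in the SMILES (each C, including those in ring-closure positions and inside branches).
Carbon count: 9.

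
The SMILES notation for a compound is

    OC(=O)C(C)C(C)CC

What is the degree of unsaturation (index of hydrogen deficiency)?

Degree of unsaturation = (number of rings) + (number of π bonds).
Ring closures in the SMILES: 0.
π bonds: 1 double bond (each 1 DoU) → 1 DoU from unsaturation.
Total DoU = 0 + 1 = 1.

1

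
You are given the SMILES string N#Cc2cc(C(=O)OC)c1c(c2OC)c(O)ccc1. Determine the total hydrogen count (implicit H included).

11

Walk through each heavy atom and fill implicit hydrogens from standard valence (C 4, N 3, O 2, S 2, halogen 1); for lowercase aromatic atoms, an aromatic c carries 1 H when it has two neighbours and 0 H with three, and aromatic n carries 0 H:
  atom 1: N, bond orders sum to 3 (valence 3) → 0 H
  atom 2: C, bond orders sum to 4 (valence 4) → 0 H
  atom 3: aromatic c, 3 neighbours → 0 H
  atom 4: aromatic c, 2 neighbours → 1 H
  atom 5: aromatic c, 3 neighbours → 0 H
  atom 6: C, bond orders sum to 4 (valence 4) → 0 H
  atom 7: O, bond orders sum to 2 (valence 2) → 0 H
  atom 8: O, bond orders sum to 2 (valence 2) → 0 H
  atom 9: C, bond orders sum to 1 (valence 4) → 3 H
  atom 10: aromatic c, 3 neighbours → 0 H
  atom 11: aromatic c, 3 neighbours → 0 H
  atom 12: aromatic c, 3 neighbours → 0 H
  atom 13: O, bond orders sum to 2 (valence 2) → 0 H
  atom 14: C, bond orders sum to 1 (valence 4) → 3 H
  atom 15: aromatic c, 3 neighbours → 0 H
  atom 16: O, bond orders sum to 1 (valence 2) → 1 H
  atom 17: aromatic c, 2 neighbours → 1 H
  atom 18: aromatic c, 2 neighbours → 1 H
  atom 19: aromatic c, 2 neighbours → 1 H
Total hydrogens: 11.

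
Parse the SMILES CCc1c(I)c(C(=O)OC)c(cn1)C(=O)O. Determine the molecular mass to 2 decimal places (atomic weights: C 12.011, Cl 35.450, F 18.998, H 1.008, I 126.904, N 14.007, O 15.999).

First, the molecular formula is C10H10INO4 (counting implicit H from valence).
  C: 10 × 12.011 = 120.110
  H: 10 × 1.008 = 10.080
  I: 1 × 126.904 = 126.904
  N: 1 × 14.007 = 14.007
  O: 4 × 15.999 = 63.996
Sum: 10×12.011 + 10×1.008 + 1×126.904 + 1×14.007 + 4×15.999 = 335.097 → 335.10 g/mol.

335.10 g/mol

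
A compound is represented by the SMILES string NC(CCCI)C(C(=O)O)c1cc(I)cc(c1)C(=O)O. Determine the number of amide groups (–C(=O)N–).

Scan the SMILES for the amide motif — none present.
Groups that are present: 2 carboxylic acid, 1 primary amine.

0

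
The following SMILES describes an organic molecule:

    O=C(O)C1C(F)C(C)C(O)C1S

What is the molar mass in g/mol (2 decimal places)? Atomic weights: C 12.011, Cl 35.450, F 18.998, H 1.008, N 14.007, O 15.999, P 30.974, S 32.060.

194.22 g/mol

First, the molecular formula is C7H11FO3S (counting implicit H from valence).
  C: 7 × 12.011 = 84.077
  F: 1 × 18.998 = 18.998
  H: 11 × 1.008 = 11.088
  O: 3 × 15.999 = 47.997
  S: 1 × 32.060 = 32.060
Sum: 7×12.011 + 1×18.998 + 11×1.008 + 3×15.999 + 1×32.060 = 194.220 → 194.22 g/mol.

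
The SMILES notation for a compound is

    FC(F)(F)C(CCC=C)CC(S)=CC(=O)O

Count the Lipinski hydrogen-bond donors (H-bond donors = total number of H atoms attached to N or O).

1

Donors: find every N or O and count the H atoms it carries.
  atom 15 (O): bond orders sum to 2 → 0 H
  atom 16 (O): bond orders sum to 1 → 1 H
Lipinski HBD = 1.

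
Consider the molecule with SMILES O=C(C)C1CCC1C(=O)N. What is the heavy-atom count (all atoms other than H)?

10

Every atom symbol written in the SMILES (organic subset) is one heavy atom; implicit H are not written.
Heavy atoms by element → C:7, N:1, O:2.
Total: 10.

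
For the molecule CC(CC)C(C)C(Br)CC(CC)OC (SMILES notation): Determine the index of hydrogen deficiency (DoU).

Degree of unsaturation = (number of rings) + (number of π bonds).
Ring closures in the SMILES: 0.
π bonds: none → 0 DoU from unsaturation.
Total DoU = 0 + 0 = 0.

0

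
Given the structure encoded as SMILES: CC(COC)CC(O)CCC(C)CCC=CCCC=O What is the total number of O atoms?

Scan the SMILES for O atoms (remember two-letter symbols like Cl and Br are single atoms).
Oxygen count: 3.

3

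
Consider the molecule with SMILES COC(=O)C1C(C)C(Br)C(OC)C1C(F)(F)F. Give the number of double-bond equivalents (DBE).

2

Molecular formula: C10H14BrF3O3.
DoU = (2C + 2 + N − H − X) / 2, where X is the halogen count and O/S are ignored.
    = (2·10 + 2 + 0 − 14 − 4) / 2 = 4 / 2 = 2.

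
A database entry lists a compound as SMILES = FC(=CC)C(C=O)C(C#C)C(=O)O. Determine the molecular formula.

C9H9FO3

Walk through each heavy atom and fill implicit hydrogens from standard valence (C 4, N 3, O 2, S 2, halogen 1):
  atom 1: F (halogen, monovalent) → 0 H
  atom 2: C, bond orders sum to 4 (valence 4) → 0 H
  atom 3: C, bond orders sum to 3 (valence 4) → 1 H
  atom 4: C, bond orders sum to 1 (valence 4) → 3 H
  atom 5: C, bond orders sum to 3 (valence 4) → 1 H
  atom 6: C, bond orders sum to 3 (valence 4) → 1 H
  atom 7: O, bond orders sum to 2 (valence 2) → 0 H
  atom 8: C, bond orders sum to 3 (valence 4) → 1 H
  atom 9: C, bond orders sum to 4 (valence 4) → 0 H
  atom 10: C, bond orders sum to 3 (valence 4) → 1 H
  atom 11: C, bond orders sum to 4 (valence 4) → 0 H
  atom 12: O, bond orders sum to 2 (valence 2) → 0 H
  atom 13: O, bond orders sum to 1 (valence 2) → 1 H
Totals → C:9, H:9, F:1, O:3.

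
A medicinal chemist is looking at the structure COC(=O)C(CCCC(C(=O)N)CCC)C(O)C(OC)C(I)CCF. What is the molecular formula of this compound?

C17H31FINO5

Walk through each heavy atom and fill implicit hydrogens from standard valence (C 4, N 3, O 2, S 2, halogen 1):
  atom 1: C, bond orders sum to 1 (valence 4) → 3 H
  atom 2: O, bond orders sum to 2 (valence 2) → 0 H
  atom 3: C, bond orders sum to 4 (valence 4) → 0 H
  atom 4: O, bond orders sum to 2 (valence 2) → 0 H
  atom 5: C, bond orders sum to 3 (valence 4) → 1 H
  atom 6: C, bond orders sum to 2 (valence 4) → 2 H
  atom 7: C, bond orders sum to 2 (valence 4) → 2 H
  atom 8: C, bond orders sum to 2 (valence 4) → 2 H
  atom 9: C, bond orders sum to 3 (valence 4) → 1 H
  atom 10: C, bond orders sum to 4 (valence 4) → 0 H
  atom 11: O, bond orders sum to 2 (valence 2) → 0 H
  atom 12: N, bond orders sum to 1 (valence 3) → 2 H
  atom 13: C, bond orders sum to 2 (valence 4) → 2 H
  atom 14: C, bond orders sum to 2 (valence 4) → 2 H
  atom 15: C, bond orders sum to 1 (valence 4) → 3 H
  atom 16: C, bond orders sum to 3 (valence 4) → 1 H
  atom 17: O, bond orders sum to 1 (valence 2) → 1 H
  atom 18: C, bond orders sum to 3 (valence 4) → 1 H
  atom 19: O, bond orders sum to 2 (valence 2) → 0 H
  atom 20: C, bond orders sum to 1 (valence 4) → 3 H
  atom 21: C, bond orders sum to 3 (valence 4) → 1 H
  atom 22: I (halogen, monovalent) → 0 H
  atom 23: C, bond orders sum to 2 (valence 4) → 2 H
  atom 24: C, bond orders sum to 2 (valence 4) → 2 H
  atom 25: F (halogen, monovalent) → 0 H
Totals → C:17, H:31, F:1, I:1, N:1, O:5.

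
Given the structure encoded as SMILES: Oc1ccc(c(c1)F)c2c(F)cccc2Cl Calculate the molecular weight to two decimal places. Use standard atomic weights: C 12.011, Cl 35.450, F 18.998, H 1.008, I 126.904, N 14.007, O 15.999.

First, the molecular formula is C12H7ClF2O (counting implicit H from valence).
  C: 12 × 12.011 = 144.132
  Cl: 1 × 35.450 = 35.450
  F: 2 × 18.998 = 37.996
  H: 7 × 1.008 = 7.056
  O: 1 × 15.999 = 15.999
Sum: 12×12.011 + 1×35.450 + 2×18.998 + 7×1.008 + 1×15.999 = 240.633 → 240.63 g/mol.

240.63 g/mol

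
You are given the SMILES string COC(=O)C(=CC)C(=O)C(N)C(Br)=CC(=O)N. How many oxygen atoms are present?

Scan the SMILES for O atoms (remember two-letter symbols like Cl and Br are single atoms).
Oxygen count: 4.

4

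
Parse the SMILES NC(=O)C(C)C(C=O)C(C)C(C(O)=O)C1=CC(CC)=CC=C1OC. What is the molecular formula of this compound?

Walk through each heavy atom and fill implicit hydrogens from standard valence (C 4, N 3, O 2, S 2, halogen 1):
  atom 1: N, bond orders sum to 1 (valence 3) → 2 H
  atom 2: C, bond orders sum to 4 (valence 4) → 0 H
  atom 3: O, bond orders sum to 2 (valence 2) → 0 H
  atom 4: C, bond orders sum to 3 (valence 4) → 1 H
  atom 5: C, bond orders sum to 1 (valence 4) → 3 H
  atom 6: C, bond orders sum to 3 (valence 4) → 1 H
  atom 7: C, bond orders sum to 3 (valence 4) → 1 H
  atom 8: O, bond orders sum to 2 (valence 2) → 0 H
  atom 9: C, bond orders sum to 3 (valence 4) → 1 H
  atom 10: C, bond orders sum to 1 (valence 4) → 3 H
  atom 11: C, bond orders sum to 3 (valence 4) → 1 H
  atom 12: C, bond orders sum to 4 (valence 4) → 0 H
  atom 13: O, bond orders sum to 1 (valence 2) → 1 H
  atom 14: O, bond orders sum to 2 (valence 2) → 0 H
  atom 15: C, bond orders sum to 4 (valence 4) → 0 H
  atom 16: C, bond orders sum to 3 (valence 4) → 1 H
  atom 17: C, bond orders sum to 4 (valence 4) → 0 H
  atom 18: C, bond orders sum to 2 (valence 4) → 2 H
  atom 19: C, bond orders sum to 1 (valence 4) → 3 H
  atom 20: C, bond orders sum to 3 (valence 4) → 1 H
  atom 21: C, bond orders sum to 3 (valence 4) → 1 H
  atom 22: C, bond orders sum to 4 (valence 4) → 0 H
  atom 23: O, bond orders sum to 2 (valence 2) → 0 H
  atom 24: C, bond orders sum to 1 (valence 4) → 3 H
Totals → C:18, H:25, N:1, O:5.
In Hill order: C18H25NO5.

C18H25NO5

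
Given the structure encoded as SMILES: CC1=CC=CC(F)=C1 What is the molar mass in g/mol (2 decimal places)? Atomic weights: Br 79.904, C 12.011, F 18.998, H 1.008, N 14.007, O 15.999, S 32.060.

110.13 g/mol

First, the molecular formula is C7H7F (counting implicit H from valence).
  C: 7 × 12.011 = 84.077
  F: 1 × 18.998 = 18.998
  H: 7 × 1.008 = 7.056
Sum: 7×12.011 + 1×18.998 + 7×1.008 = 110.131 → 110.13 g/mol.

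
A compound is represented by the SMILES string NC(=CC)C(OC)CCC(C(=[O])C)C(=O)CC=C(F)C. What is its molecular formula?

C15H24FNO3

Walk through each heavy atom and fill implicit hydrogens from standard valence (C 4, N 3, O 2, S 2, halogen 1):
  atom 1: N, bond orders sum to 1 (valence 3) → 2 H
  atom 2: C, bond orders sum to 4 (valence 4) → 0 H
  atom 3: C, bond orders sum to 3 (valence 4) → 1 H
  atom 4: C, bond orders sum to 1 (valence 4) → 3 H
  atom 5: C, bond orders sum to 3 (valence 4) → 1 H
  atom 6: O, bond orders sum to 2 (valence 2) → 0 H
  atom 7: C, bond orders sum to 1 (valence 4) → 3 H
  atom 8: C, bond orders sum to 2 (valence 4) → 2 H
  atom 9: C, bond orders sum to 2 (valence 4) → 2 H
  atom 10: C, bond orders sum to 3 (valence 4) → 1 H
  atom 11: C, bond orders sum to 4 (valence 4) → 0 H
  atom 12: O with explicit H count 0
  atom 13: C, bond orders sum to 1 (valence 4) → 3 H
  atom 14: C, bond orders sum to 4 (valence 4) → 0 H
  atom 15: O, bond orders sum to 2 (valence 2) → 0 H
  atom 16: C, bond orders sum to 2 (valence 4) → 2 H
  atom 17: C, bond orders sum to 3 (valence 4) → 1 H
  atom 18: C, bond orders sum to 4 (valence 4) → 0 H
  atom 19: F (halogen, monovalent) → 0 H
  atom 20: C, bond orders sum to 1 (valence 4) → 3 H
Totals → C:15, H:24, F:1, N:1, O:3.
In Hill order: C15H24FNO3.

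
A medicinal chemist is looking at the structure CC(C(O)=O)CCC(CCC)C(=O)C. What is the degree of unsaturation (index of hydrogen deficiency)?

2

Molecular formula: C11H20O3.
DoU = (2C + 2 + N − H − X) / 2, where X is the halogen count and O/S are ignored.
    = (2·11 + 2 + 0 − 20 − 0) / 2 = 4 / 2 = 2.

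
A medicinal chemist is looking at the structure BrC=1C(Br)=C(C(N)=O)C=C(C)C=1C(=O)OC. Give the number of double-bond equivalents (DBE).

6

Degree of unsaturation = (number of rings) + (number of π bonds).
Ring closures in the SMILES: 1.
π bonds: 5 double bonds (each 1 DoU) → 5 DoU from unsaturation.
Total DoU = 1 + 5 = 6.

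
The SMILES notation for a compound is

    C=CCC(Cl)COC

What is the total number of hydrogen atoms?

11

Walk through each heavy atom and fill implicit hydrogens from standard valence (C 4, N 3, O 2, S 2, halogen 1):
  atom 1: C, bond orders sum to 2 (valence 4) → 2 H
  atom 2: C, bond orders sum to 3 (valence 4) → 1 H
  atom 3: C, bond orders sum to 2 (valence 4) → 2 H
  atom 4: C, bond orders sum to 3 (valence 4) → 1 H
  atom 5: Cl (halogen, monovalent) → 0 H
  atom 6: C, bond orders sum to 2 (valence 4) → 2 H
  atom 7: O, bond orders sum to 2 (valence 2) → 0 H
  atom 8: C, bond orders sum to 1 (valence 4) → 3 H
Total hydrogens: 11.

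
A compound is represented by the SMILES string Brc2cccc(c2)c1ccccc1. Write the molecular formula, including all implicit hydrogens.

C12H9Br

Walk through each heavy atom and fill implicit hydrogens from standard valence (C 4, N 3, O 2, S 2, halogen 1); for lowercase aromatic atoms, an aromatic c carries 1 H when it has two neighbours and 0 H with three, and aromatic n carries 0 H:
  atom 1: Br (halogen, monovalent) → 0 H
  atom 2: aromatic c, 3 neighbours → 0 H
  atom 3: aromatic c, 2 neighbours → 1 H
  atom 4: aromatic c, 2 neighbours → 1 H
  atom 5: aromatic c, 2 neighbours → 1 H
  atom 6: aromatic c, 3 neighbours → 0 H
  atom 7: aromatic c, 2 neighbours → 1 H
  atom 8: aromatic c, 3 neighbours → 0 H
  atom 9: aromatic c, 2 neighbours → 1 H
  atom 10: aromatic c, 2 neighbours → 1 H
  atom 11: aromatic c, 2 neighbours → 1 H
  atom 12: aromatic c, 2 neighbours → 1 H
  atom 13: aromatic c, 2 neighbours → 1 H
Totals → C:12, H:9, Br:1.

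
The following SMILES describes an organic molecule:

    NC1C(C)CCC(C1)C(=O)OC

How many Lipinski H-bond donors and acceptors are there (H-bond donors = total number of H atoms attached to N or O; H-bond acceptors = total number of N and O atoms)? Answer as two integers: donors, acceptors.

Donors: find every N or O and count the H atoms it carries.
  atom 1 (N): bond orders sum to 1 → 2 H
  atom 10 (O): bond orders sum to 2 → 0 H
  atom 11 (O): bond orders sum to 2 → 0 H
Lipinski HBD = 2.
Acceptors: N atoms = 1, O atoms = 2 → HBA = 3.

2, 3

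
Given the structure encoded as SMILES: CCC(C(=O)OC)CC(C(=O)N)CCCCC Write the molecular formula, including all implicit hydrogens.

Walk through each heavy atom and fill implicit hydrogens from standard valence (C 4, N 3, O 2, S 2, halogen 1):
  atom 1: C, bond orders sum to 1 (valence 4) → 3 H
  atom 2: C, bond orders sum to 2 (valence 4) → 2 H
  atom 3: C, bond orders sum to 3 (valence 4) → 1 H
  atom 4: C, bond orders sum to 4 (valence 4) → 0 H
  atom 5: O, bond orders sum to 2 (valence 2) → 0 H
  atom 6: O, bond orders sum to 2 (valence 2) → 0 H
  atom 7: C, bond orders sum to 1 (valence 4) → 3 H
  atom 8: C, bond orders sum to 2 (valence 4) → 2 H
  atom 9: C, bond orders sum to 3 (valence 4) → 1 H
  atom 10: C, bond orders sum to 4 (valence 4) → 0 H
  atom 11: O, bond orders sum to 2 (valence 2) → 0 H
  atom 12: N, bond orders sum to 1 (valence 3) → 2 H
  atom 13: C, bond orders sum to 2 (valence 4) → 2 H
  atom 14: C, bond orders sum to 2 (valence 4) → 2 H
  atom 15: C, bond orders sum to 2 (valence 4) → 2 H
  atom 16: C, bond orders sum to 2 (valence 4) → 2 H
  atom 17: C, bond orders sum to 1 (valence 4) → 3 H
Totals → C:13, H:25, N:1, O:3.
In Hill order: C13H25NO3.

C13H25NO3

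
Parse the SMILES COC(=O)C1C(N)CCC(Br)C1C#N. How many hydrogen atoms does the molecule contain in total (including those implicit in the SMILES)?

13

Walk through each heavy atom and fill implicit hydrogens from standard valence (C 4, N 3, O 2, S 2, halogen 1):
  atom 1: C, bond orders sum to 1 (valence 4) → 3 H
  atom 2: O, bond orders sum to 2 (valence 2) → 0 H
  atom 3: C, bond orders sum to 4 (valence 4) → 0 H
  atom 4: O, bond orders sum to 2 (valence 2) → 0 H
  atom 5: C, bond orders sum to 3 (valence 4) → 1 H
  atom 6: C, bond orders sum to 3 (valence 4) → 1 H
  atom 7: N, bond orders sum to 1 (valence 3) → 2 H
  atom 8: C, bond orders sum to 2 (valence 4) → 2 H
  atom 9: C, bond orders sum to 2 (valence 4) → 2 H
  atom 10: C, bond orders sum to 3 (valence 4) → 1 H
  atom 11: Br (halogen, monovalent) → 0 H
  atom 12: C, bond orders sum to 3 (valence 4) → 1 H
  atom 13: C, bond orders sum to 4 (valence 4) → 0 H
  atom 14: N, bond orders sum to 3 (valence 3) → 0 H
Total hydrogens: 13.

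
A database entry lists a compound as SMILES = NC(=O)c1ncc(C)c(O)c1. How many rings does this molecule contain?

In SMILES, each pair of matching ring-closure digits denotes one ring-closing bond; the number of such bonds equals the number of independent rings.
Ring-closure bonds here: 1.

1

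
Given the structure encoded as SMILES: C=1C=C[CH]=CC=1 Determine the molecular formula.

Walk through each heavy atom and fill implicit hydrogens from standard valence (C 4, N 3, O 2, S 2, halogen 1):
  atom 1: C, bond orders sum to 3 (valence 4) → 1 H
  atom 2: C, bond orders sum to 3 (valence 4) → 1 H
  atom 3: C, bond orders sum to 3 (valence 4) → 1 H
  atom 4: C with explicit H count 1
  atom 5: C, bond orders sum to 3 (valence 4) → 1 H
  atom 6: C, bond orders sum to 3 (valence 4) → 1 H
Totals → C:6, H:6.

C6H6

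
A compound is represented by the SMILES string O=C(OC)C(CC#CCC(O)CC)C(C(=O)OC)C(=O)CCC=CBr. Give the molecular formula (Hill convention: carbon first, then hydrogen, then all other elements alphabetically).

Walk through each heavy atom and fill implicit hydrogens from standard valence (C 4, N 3, O 2, S 2, halogen 1):
  atom 1: O, bond orders sum to 2 (valence 2) → 0 H
  atom 2: C, bond orders sum to 4 (valence 4) → 0 H
  atom 3: O, bond orders sum to 2 (valence 2) → 0 H
  atom 4: C, bond orders sum to 1 (valence 4) → 3 H
  atom 5: C, bond orders sum to 3 (valence 4) → 1 H
  atom 6: C, bond orders sum to 2 (valence 4) → 2 H
  atom 7: C, bond orders sum to 4 (valence 4) → 0 H
  atom 8: C, bond orders sum to 4 (valence 4) → 0 H
  atom 9: C, bond orders sum to 2 (valence 4) → 2 H
  atom 10: C, bond orders sum to 3 (valence 4) → 1 H
  atom 11: O, bond orders sum to 1 (valence 2) → 1 H
  atom 12: C, bond orders sum to 2 (valence 4) → 2 H
  atom 13: C, bond orders sum to 1 (valence 4) → 3 H
  atom 14: C, bond orders sum to 3 (valence 4) → 1 H
  atom 15: C, bond orders sum to 4 (valence 4) → 0 H
  atom 16: O, bond orders sum to 2 (valence 2) → 0 H
  atom 17: O, bond orders sum to 2 (valence 2) → 0 H
  atom 18: C, bond orders sum to 1 (valence 4) → 3 H
  atom 19: C, bond orders sum to 4 (valence 4) → 0 H
  atom 20: O, bond orders sum to 2 (valence 2) → 0 H
  atom 21: C, bond orders sum to 2 (valence 4) → 2 H
  atom 22: C, bond orders sum to 2 (valence 4) → 2 H
  atom 23: C, bond orders sum to 3 (valence 4) → 1 H
  atom 24: C, bond orders sum to 3 (valence 4) → 1 H
  atom 25: Br (halogen, monovalent) → 0 H
Totals → C:18, H:25, Br:1, O:6.

C18H25BrO6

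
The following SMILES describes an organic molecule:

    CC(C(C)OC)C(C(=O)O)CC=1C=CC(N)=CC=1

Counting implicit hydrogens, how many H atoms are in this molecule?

Walk through each heavy atom and fill implicit hydrogens from standard valence (C 4, N 3, O 2, S 2, halogen 1):
  atom 1: C, bond orders sum to 1 (valence 4) → 3 H
  atom 2: C, bond orders sum to 3 (valence 4) → 1 H
  atom 3: C, bond orders sum to 3 (valence 4) → 1 H
  atom 4: C, bond orders sum to 1 (valence 4) → 3 H
  atom 5: O, bond orders sum to 2 (valence 2) → 0 H
  atom 6: C, bond orders sum to 1 (valence 4) → 3 H
  atom 7: C, bond orders sum to 3 (valence 4) → 1 H
  atom 8: C, bond orders sum to 4 (valence 4) → 0 H
  atom 9: O, bond orders sum to 2 (valence 2) → 0 H
  atom 10: O, bond orders sum to 1 (valence 2) → 1 H
  atom 11: C, bond orders sum to 2 (valence 4) → 2 H
  atom 12: C, bond orders sum to 4 (valence 4) → 0 H
  atom 13: C, bond orders sum to 3 (valence 4) → 1 H
  atom 14: C, bond orders sum to 3 (valence 4) → 1 H
  atom 15: C, bond orders sum to 4 (valence 4) → 0 H
  atom 16: N, bond orders sum to 1 (valence 3) → 2 H
  atom 17: C, bond orders sum to 3 (valence 4) → 1 H
  atom 18: C, bond orders sum to 3 (valence 4) → 1 H
Total hydrogens: 21.

21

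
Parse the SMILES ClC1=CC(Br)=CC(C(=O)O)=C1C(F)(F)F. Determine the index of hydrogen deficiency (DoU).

5

Degree of unsaturation = (number of rings) + (number of π bonds).
Ring closures in the SMILES: 1.
π bonds: 4 double bonds (each 1 DoU) → 4 DoU from unsaturation.
Total DoU = 1 + 4 = 5.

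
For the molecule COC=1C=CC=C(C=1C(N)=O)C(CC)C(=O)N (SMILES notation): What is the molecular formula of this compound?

C12H16N2O3

Walk through each heavy atom and fill implicit hydrogens from standard valence (C 4, N 3, O 2, S 2, halogen 1):
  atom 1: C, bond orders sum to 1 (valence 4) → 3 H
  atom 2: O, bond orders sum to 2 (valence 2) → 0 H
  atom 3: C, bond orders sum to 4 (valence 4) → 0 H
  atom 4: C, bond orders sum to 3 (valence 4) → 1 H
  atom 5: C, bond orders sum to 3 (valence 4) → 1 H
  atom 6: C, bond orders sum to 3 (valence 4) → 1 H
  atom 7: C, bond orders sum to 4 (valence 4) → 0 H
  atom 8: C, bond orders sum to 4 (valence 4) → 0 H
  atom 9: C, bond orders sum to 4 (valence 4) → 0 H
  atom 10: N, bond orders sum to 1 (valence 3) → 2 H
  atom 11: O, bond orders sum to 2 (valence 2) → 0 H
  atom 12: C, bond orders sum to 3 (valence 4) → 1 H
  atom 13: C, bond orders sum to 2 (valence 4) → 2 H
  atom 14: C, bond orders sum to 1 (valence 4) → 3 H
  atom 15: C, bond orders sum to 4 (valence 4) → 0 H
  atom 16: O, bond orders sum to 2 (valence 2) → 0 H
  atom 17: N, bond orders sum to 1 (valence 3) → 2 H
Totals → C:12, H:16, N:2, O:3.
In Hill order: C12H16N2O3.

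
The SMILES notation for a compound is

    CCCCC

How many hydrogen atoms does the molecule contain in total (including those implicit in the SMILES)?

Walk through each heavy atom and fill implicit hydrogens from standard valence (C 4, N 3, O 2, S 2, halogen 1):
  atom 1: C, bond orders sum to 1 (valence 4) → 3 H
  atom 2: C, bond orders sum to 2 (valence 4) → 2 H
  atom 3: C, bond orders sum to 2 (valence 4) → 2 H
  atom 4: C, bond orders sum to 2 (valence 4) → 2 H
  atom 5: C, bond orders sum to 1 (valence 4) → 3 H
Total hydrogens: 12.

12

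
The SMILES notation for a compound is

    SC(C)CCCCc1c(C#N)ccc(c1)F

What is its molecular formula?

C13H16FNS

Walk through each heavy atom and fill implicit hydrogens from standard valence (C 4, N 3, O 2, S 2, halogen 1); for lowercase aromatic atoms, an aromatic c carries 1 H when it has two neighbours and 0 H with three, and aromatic n carries 0 H:
  atom 1: S, bond orders sum to 1 (valence 2) → 1 H
  atom 2: C, bond orders sum to 3 (valence 4) → 1 H
  atom 3: C, bond orders sum to 1 (valence 4) → 3 H
  atom 4: C, bond orders sum to 2 (valence 4) → 2 H
  atom 5: C, bond orders sum to 2 (valence 4) → 2 H
  atom 6: C, bond orders sum to 2 (valence 4) → 2 H
  atom 7: C, bond orders sum to 2 (valence 4) → 2 H
  atom 8: aromatic c, 3 neighbours → 0 H
  atom 9: aromatic c, 3 neighbours → 0 H
  atom 10: C, bond orders sum to 4 (valence 4) → 0 H
  atom 11: N, bond orders sum to 3 (valence 3) → 0 H
  atom 12: aromatic c, 2 neighbours → 1 H
  atom 13: aromatic c, 2 neighbours → 1 H
  atom 14: aromatic c, 3 neighbours → 0 H
  atom 15: aromatic c, 2 neighbours → 1 H
  atom 16: F (halogen, monovalent) → 0 H
Totals → C:13, H:16, F:1, N:1, S:1.
In Hill order: C13H16FNS.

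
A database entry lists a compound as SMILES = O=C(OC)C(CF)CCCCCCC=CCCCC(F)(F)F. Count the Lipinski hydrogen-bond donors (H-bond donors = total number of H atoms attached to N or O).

0

Donors: find every N or O and count the H atoms it carries.
  atom 1 (O): bond orders sum to 2 → 0 H
  atom 3 (O): bond orders sum to 2 → 0 H
Lipinski HBD = 0.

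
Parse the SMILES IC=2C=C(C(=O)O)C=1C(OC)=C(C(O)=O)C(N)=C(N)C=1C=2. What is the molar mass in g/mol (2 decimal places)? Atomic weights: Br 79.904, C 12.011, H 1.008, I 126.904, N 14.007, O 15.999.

First, the molecular formula is C13H11IN2O5 (counting implicit H from valence).
  C: 13 × 12.011 = 156.143
  H: 11 × 1.008 = 11.088
  I: 1 × 126.904 = 126.904
  N: 2 × 14.007 = 28.014
  O: 5 × 15.999 = 79.995
Sum: 13×12.011 + 11×1.008 + 1×126.904 + 2×14.007 + 5×15.999 = 402.144 → 402.14 g/mol.

402.14 g/mol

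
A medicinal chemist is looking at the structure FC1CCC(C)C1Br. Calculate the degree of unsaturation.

Degree of unsaturation = (number of rings) + (number of π bonds).
Ring closures in the SMILES: 1.
π bonds: none → 0 DoU from unsaturation.
Total DoU = 1 + 0 = 1.

1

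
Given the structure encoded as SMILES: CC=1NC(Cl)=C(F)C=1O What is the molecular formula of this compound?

C5H5ClFNO

Walk through each heavy atom and fill implicit hydrogens from standard valence (C 4, N 3, O 2, S 2, halogen 1):
  atom 1: C, bond orders sum to 1 (valence 4) → 3 H
  atom 2: C, bond orders sum to 4 (valence 4) → 0 H
  atom 3: N, bond orders sum to 2 (valence 3) → 1 H
  atom 4: C, bond orders sum to 4 (valence 4) → 0 H
  atom 5: Cl (halogen, monovalent) → 0 H
  atom 6: C, bond orders sum to 4 (valence 4) → 0 H
  atom 7: F (halogen, monovalent) → 0 H
  atom 8: C, bond orders sum to 4 (valence 4) → 0 H
  atom 9: O, bond orders sum to 1 (valence 2) → 1 H
Totals → C:5, H:5, Cl:1, F:1, N:1, O:1.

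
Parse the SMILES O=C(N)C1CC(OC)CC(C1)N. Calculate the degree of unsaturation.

Degree of unsaturation = (number of rings) + (number of π bonds).
Ring closures in the SMILES: 1.
π bonds: 1 double bond (each 1 DoU) → 1 DoU from unsaturation.
Total DoU = 1 + 1 = 2.

2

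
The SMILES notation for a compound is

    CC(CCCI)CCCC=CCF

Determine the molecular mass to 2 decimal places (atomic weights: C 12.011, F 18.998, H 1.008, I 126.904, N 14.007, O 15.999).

298.18 g/mol

First, the molecular formula is C11H20FI (counting implicit H from valence).
  C: 11 × 12.011 = 132.121
  F: 1 × 18.998 = 18.998
  H: 20 × 1.008 = 20.160
  I: 1 × 126.904 = 126.904
Sum: 11×12.011 + 1×18.998 + 20×1.008 + 1×126.904 = 298.183 → 298.18 g/mol.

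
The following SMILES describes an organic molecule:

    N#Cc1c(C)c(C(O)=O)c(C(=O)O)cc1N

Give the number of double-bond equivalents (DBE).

8

Molecular formula: C10H8N2O4.
DoU = (2C + 2 + N − H − X) / 2, where X is the halogen count and O/S are ignored.
    = (2·10 + 2 + 2 − 8 − 0) / 2 = 16 / 2 = 8.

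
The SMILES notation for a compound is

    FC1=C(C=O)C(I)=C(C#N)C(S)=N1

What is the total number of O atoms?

Scan the SMILES for O atoms (remember two-letter symbols like Cl and Br are single atoms).
Oxygen count: 1.

1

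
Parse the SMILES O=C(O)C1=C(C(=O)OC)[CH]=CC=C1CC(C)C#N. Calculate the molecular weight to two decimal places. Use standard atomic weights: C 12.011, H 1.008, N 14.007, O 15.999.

First, the molecular formula is C13H13NO4 (counting implicit H from valence).
  C: 13 × 12.011 = 156.143
  H: 13 × 1.008 = 13.104
  N: 1 × 14.007 = 14.007
  O: 4 × 15.999 = 63.996
Sum: 13×12.011 + 13×1.008 + 1×14.007 + 4×15.999 = 247.250 → 247.25 g/mol.

247.25 g/mol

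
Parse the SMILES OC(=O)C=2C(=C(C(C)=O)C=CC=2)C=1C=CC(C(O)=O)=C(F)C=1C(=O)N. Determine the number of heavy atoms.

25

Every atom symbol written in the SMILES (organic subset) is one heavy atom; implicit H are not written.
Heavy atoms by element → C:17, F:1, N:1, O:6.
Total: 25.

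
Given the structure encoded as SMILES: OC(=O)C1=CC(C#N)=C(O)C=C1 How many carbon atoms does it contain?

8

Count every carbon token in the SMILES (each C, including those in ring-closure positions and inside branches).
Carbon count: 8.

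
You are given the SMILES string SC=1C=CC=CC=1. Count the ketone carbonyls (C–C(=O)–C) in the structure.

Scan the SMILES for the ketone motif — none present.
Groups that are present: 1 thiol.

0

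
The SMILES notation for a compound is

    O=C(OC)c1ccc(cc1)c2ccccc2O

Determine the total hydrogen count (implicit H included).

Walk through each heavy atom and fill implicit hydrogens from standard valence (C 4, N 3, O 2, S 2, halogen 1); for lowercase aromatic atoms, an aromatic c carries 1 H when it has two neighbours and 0 H with three, and aromatic n carries 0 H:
  atom 1: O, bond orders sum to 2 (valence 2) → 0 H
  atom 2: C, bond orders sum to 4 (valence 4) → 0 H
  atom 3: O, bond orders sum to 2 (valence 2) → 0 H
  atom 4: C, bond orders sum to 1 (valence 4) → 3 H
  atom 5: aromatic c, 3 neighbours → 0 H
  atom 6: aromatic c, 2 neighbours → 1 H
  atom 7: aromatic c, 2 neighbours → 1 H
  atom 8: aromatic c, 3 neighbours → 0 H
  atom 9: aromatic c, 2 neighbours → 1 H
  atom 10: aromatic c, 2 neighbours → 1 H
  atom 11: aromatic c, 3 neighbours → 0 H
  atom 12: aromatic c, 2 neighbours → 1 H
  atom 13: aromatic c, 2 neighbours → 1 H
  atom 14: aromatic c, 2 neighbours → 1 H
  atom 15: aromatic c, 2 neighbours → 1 H
  atom 16: aromatic c, 3 neighbours → 0 H
  atom 17: O, bond orders sum to 1 (valence 2) → 1 H
Total hydrogens: 12.

12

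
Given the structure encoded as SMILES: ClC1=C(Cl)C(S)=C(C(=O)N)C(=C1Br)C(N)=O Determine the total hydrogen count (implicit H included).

Walk through each heavy atom and fill implicit hydrogens from standard valence (C 4, N 3, O 2, S 2, halogen 1):
  atom 1: Cl (halogen, monovalent) → 0 H
  atom 2: C, bond orders sum to 4 (valence 4) → 0 H
  atom 3: C, bond orders sum to 4 (valence 4) → 0 H
  atom 4: Cl (halogen, monovalent) → 0 H
  atom 5: C, bond orders sum to 4 (valence 4) → 0 H
  atom 6: S, bond orders sum to 1 (valence 2) → 1 H
  atom 7: C, bond orders sum to 4 (valence 4) → 0 H
  atom 8: C, bond orders sum to 4 (valence 4) → 0 H
  atom 9: O, bond orders sum to 2 (valence 2) → 0 H
  atom 10: N, bond orders sum to 1 (valence 3) → 2 H
  atom 11: C, bond orders sum to 4 (valence 4) → 0 H
  atom 12: C, bond orders sum to 4 (valence 4) → 0 H
  atom 13: Br (halogen, monovalent) → 0 H
  atom 14: C, bond orders sum to 4 (valence 4) → 0 H
  atom 15: N, bond orders sum to 1 (valence 3) → 2 H
  atom 16: O, bond orders sum to 2 (valence 2) → 0 H
Total hydrogens: 5.

5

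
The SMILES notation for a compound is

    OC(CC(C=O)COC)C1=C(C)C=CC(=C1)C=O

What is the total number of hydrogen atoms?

18

Walk through each heavy atom and fill implicit hydrogens from standard valence (C 4, N 3, O 2, S 2, halogen 1):
  atom 1: O, bond orders sum to 1 (valence 2) → 1 H
  atom 2: C, bond orders sum to 3 (valence 4) → 1 H
  atom 3: C, bond orders sum to 2 (valence 4) → 2 H
  atom 4: C, bond orders sum to 3 (valence 4) → 1 H
  atom 5: C, bond orders sum to 3 (valence 4) → 1 H
  atom 6: O, bond orders sum to 2 (valence 2) → 0 H
  atom 7: C, bond orders sum to 2 (valence 4) → 2 H
  atom 8: O, bond orders sum to 2 (valence 2) → 0 H
  atom 9: C, bond orders sum to 1 (valence 4) → 3 H
  atom 10: C, bond orders sum to 4 (valence 4) → 0 H
  atom 11: C, bond orders sum to 4 (valence 4) → 0 H
  atom 12: C, bond orders sum to 1 (valence 4) → 3 H
  atom 13: C, bond orders sum to 3 (valence 4) → 1 H
  atom 14: C, bond orders sum to 3 (valence 4) → 1 H
  atom 15: C, bond orders sum to 4 (valence 4) → 0 H
  atom 16: C, bond orders sum to 3 (valence 4) → 1 H
  atom 17: C, bond orders sum to 3 (valence 4) → 1 H
  atom 18: O, bond orders sum to 2 (valence 2) → 0 H
Total hydrogens: 18.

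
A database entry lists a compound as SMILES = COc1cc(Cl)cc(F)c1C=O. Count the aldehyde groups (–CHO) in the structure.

1

The aldehyde motif appears at heavy-atom position 11 in the SMILES.
Other groups present: 1 ether.
Aldehyde count: 1.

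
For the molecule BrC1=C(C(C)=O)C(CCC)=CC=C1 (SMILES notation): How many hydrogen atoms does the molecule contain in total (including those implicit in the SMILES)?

13

Walk through each heavy atom and fill implicit hydrogens from standard valence (C 4, N 3, O 2, S 2, halogen 1):
  atom 1: Br (halogen, monovalent) → 0 H
  atom 2: C, bond orders sum to 4 (valence 4) → 0 H
  atom 3: C, bond orders sum to 4 (valence 4) → 0 H
  atom 4: C, bond orders sum to 4 (valence 4) → 0 H
  atom 5: C, bond orders sum to 1 (valence 4) → 3 H
  atom 6: O, bond orders sum to 2 (valence 2) → 0 H
  atom 7: C, bond orders sum to 4 (valence 4) → 0 H
  atom 8: C, bond orders sum to 2 (valence 4) → 2 H
  atom 9: C, bond orders sum to 2 (valence 4) → 2 H
  atom 10: C, bond orders sum to 1 (valence 4) → 3 H
  atom 11: C, bond orders sum to 3 (valence 4) → 1 H
  atom 12: C, bond orders sum to 3 (valence 4) → 1 H
  atom 13: C, bond orders sum to 3 (valence 4) → 1 H
Total hydrogens: 13.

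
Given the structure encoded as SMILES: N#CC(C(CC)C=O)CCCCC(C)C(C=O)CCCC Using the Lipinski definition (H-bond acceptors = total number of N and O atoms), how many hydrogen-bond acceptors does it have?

N atoms: 1; O atoms: 2.
Lipinski HBA = 1 + 2 = 3.

3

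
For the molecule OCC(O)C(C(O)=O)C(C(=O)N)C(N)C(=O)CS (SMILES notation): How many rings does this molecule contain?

0

In SMILES, each pair of matching ring-closure digits denotes one ring-closing bond; the number of such bonds equals the number of independent rings.
Ring-closure bonds here: 0.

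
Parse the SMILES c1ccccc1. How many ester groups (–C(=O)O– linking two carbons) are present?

0

Scan the SMILES for the ester motif — none present.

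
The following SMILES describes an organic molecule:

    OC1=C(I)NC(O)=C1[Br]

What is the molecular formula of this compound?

Walk through each heavy atom and fill implicit hydrogens from standard valence (C 4, N 3, O 2, S 2, halogen 1):
  atom 1: O, bond orders sum to 1 (valence 2) → 1 H
  atom 2: C, bond orders sum to 4 (valence 4) → 0 H
  atom 3: C, bond orders sum to 4 (valence 4) → 0 H
  atom 4: I (halogen, monovalent) → 0 H
  atom 5: N, bond orders sum to 2 (valence 3) → 1 H
  atom 6: C, bond orders sum to 4 (valence 4) → 0 H
  atom 7: O, bond orders sum to 1 (valence 2) → 1 H
  atom 8: C, bond orders sum to 4 (valence 4) → 0 H
  atom 9: Br with explicit H count 0
Totals → C:4, H:3, Br:1, I:1, N:1, O:2.
In Hill order: C4H3BrINO2.

C4H3BrINO2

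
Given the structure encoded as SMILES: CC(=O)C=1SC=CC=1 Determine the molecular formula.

Walk through each heavy atom and fill implicit hydrogens from standard valence (C 4, N 3, O 2, S 2, halogen 1):
  atom 1: C, bond orders sum to 1 (valence 4) → 3 H
  atom 2: C, bond orders sum to 4 (valence 4) → 0 H
  atom 3: O, bond orders sum to 2 (valence 2) → 0 H
  atom 4: C, bond orders sum to 4 (valence 4) → 0 H
  atom 5: S, bond orders sum to 2 (valence 2) → 0 H
  atom 6: C, bond orders sum to 3 (valence 4) → 1 H
  atom 7: C, bond orders sum to 3 (valence 4) → 1 H
  atom 8: C, bond orders sum to 3 (valence 4) → 1 H
Totals → C:6, H:6, O:1, S:1.

C6H6OS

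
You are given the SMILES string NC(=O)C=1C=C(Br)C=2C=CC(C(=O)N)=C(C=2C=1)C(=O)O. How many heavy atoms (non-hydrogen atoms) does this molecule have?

20

Every atom symbol written in the SMILES (organic subset) is one heavy atom; implicit H are not written.
Heavy atoms by element → Br:1, C:13, N:2, O:4.
Total: 20.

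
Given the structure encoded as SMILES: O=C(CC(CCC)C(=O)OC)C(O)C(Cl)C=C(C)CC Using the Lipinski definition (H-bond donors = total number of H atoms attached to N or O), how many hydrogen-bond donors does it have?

1

Donors: find every N or O and count the H atoms it carries.
  atom 1 (O): bond orders sum to 2 → 0 H
  atom 9 (O): bond orders sum to 2 → 0 H
  atom 10 (O): bond orders sum to 2 → 0 H
  atom 13 (O): bond orders sum to 1 → 1 H
Lipinski HBD = 1.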